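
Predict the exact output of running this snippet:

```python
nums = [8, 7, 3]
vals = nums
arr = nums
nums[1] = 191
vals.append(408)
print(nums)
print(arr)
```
[8, 191, 3, 408]
[8, 191, 3, 408]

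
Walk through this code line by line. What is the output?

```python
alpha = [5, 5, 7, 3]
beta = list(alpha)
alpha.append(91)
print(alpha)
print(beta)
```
[5, 5, 7, 3, 91]
[5, 5, 7, 3]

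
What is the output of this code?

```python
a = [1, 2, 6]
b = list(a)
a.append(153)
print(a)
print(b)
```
[1, 2, 6, 153]
[1, 2, 6]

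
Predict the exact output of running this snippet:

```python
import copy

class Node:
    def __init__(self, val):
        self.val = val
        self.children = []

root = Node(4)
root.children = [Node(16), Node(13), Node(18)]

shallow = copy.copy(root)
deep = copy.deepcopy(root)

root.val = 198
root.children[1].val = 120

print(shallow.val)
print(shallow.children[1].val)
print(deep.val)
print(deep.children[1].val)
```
4
120
4
13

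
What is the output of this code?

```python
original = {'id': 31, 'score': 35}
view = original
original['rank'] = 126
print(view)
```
{'id': 31, 'score': 35, 'rank': 126}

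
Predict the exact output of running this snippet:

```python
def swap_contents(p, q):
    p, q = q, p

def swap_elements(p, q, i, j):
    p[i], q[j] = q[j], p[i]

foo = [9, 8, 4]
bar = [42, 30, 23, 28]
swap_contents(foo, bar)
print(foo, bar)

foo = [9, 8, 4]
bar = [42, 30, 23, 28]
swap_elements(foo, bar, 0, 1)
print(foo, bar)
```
[9, 8, 4] [42, 30, 23, 28]
[30, 8, 4] [42, 9, 23, 28]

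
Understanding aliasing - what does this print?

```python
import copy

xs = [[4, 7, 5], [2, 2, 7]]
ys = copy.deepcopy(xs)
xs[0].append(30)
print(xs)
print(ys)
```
[[4, 7, 5, 30], [2, 2, 7]]
[[4, 7, 5], [2, 2, 7]]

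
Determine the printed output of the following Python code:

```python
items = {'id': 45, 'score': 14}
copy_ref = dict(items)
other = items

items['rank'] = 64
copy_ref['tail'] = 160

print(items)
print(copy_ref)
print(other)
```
{'id': 45, 'score': 14, 'rank': 64}
{'id': 45, 'score': 14, 'tail': 160}
{'id': 45, 'score': 14, 'rank': 64}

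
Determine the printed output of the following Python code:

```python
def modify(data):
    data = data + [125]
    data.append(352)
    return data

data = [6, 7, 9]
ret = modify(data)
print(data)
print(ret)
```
[6, 7, 9]
[6, 7, 9, 125, 352]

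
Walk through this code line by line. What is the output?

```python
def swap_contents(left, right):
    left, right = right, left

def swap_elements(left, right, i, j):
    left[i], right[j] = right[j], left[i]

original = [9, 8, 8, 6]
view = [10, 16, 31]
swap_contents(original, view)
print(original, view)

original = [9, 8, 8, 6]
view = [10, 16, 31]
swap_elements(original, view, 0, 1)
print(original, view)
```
[9, 8, 8, 6] [10, 16, 31]
[16, 8, 8, 6] [10, 9, 31]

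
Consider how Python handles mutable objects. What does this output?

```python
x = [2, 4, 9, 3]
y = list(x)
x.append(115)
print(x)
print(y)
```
[2, 4, 9, 3, 115]
[2, 4, 9, 3]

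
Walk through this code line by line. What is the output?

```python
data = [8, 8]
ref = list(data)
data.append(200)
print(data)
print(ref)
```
[8, 8, 200]
[8, 8]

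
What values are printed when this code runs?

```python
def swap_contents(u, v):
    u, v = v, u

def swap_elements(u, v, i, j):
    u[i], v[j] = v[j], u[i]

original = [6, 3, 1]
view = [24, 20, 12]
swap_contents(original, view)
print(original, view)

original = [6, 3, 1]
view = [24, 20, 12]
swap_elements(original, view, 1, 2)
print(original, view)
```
[6, 3, 1] [24, 20, 12]
[6, 12, 1] [24, 20, 3]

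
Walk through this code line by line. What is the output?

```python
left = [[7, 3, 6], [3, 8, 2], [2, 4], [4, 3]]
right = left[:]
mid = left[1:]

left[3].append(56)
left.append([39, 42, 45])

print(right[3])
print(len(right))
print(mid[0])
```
[4, 3, 56]
4
[3, 8, 2]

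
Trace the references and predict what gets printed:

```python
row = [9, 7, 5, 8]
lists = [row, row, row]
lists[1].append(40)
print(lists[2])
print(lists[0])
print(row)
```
[9, 7, 5, 8, 40]
[9, 7, 5, 8, 40]
[9, 7, 5, 8, 40]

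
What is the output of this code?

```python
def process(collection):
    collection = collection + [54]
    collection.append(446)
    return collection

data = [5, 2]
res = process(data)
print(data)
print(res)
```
[5, 2]
[5, 2, 54, 446]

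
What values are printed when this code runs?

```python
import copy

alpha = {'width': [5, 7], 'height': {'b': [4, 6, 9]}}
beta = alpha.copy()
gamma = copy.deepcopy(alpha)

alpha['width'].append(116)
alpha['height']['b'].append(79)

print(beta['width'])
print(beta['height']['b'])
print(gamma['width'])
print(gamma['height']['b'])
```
[5, 7, 116]
[4, 6, 9, 79]
[5, 7]
[4, 6, 9]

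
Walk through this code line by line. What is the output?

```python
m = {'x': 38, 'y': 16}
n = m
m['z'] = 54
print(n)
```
{'x': 38, 'y': 16, 'z': 54}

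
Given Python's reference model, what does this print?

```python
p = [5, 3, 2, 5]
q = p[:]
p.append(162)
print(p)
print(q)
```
[5, 3, 2, 5, 162]
[5, 3, 2, 5]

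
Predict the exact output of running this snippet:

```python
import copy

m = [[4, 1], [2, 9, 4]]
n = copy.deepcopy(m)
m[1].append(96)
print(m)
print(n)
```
[[4, 1], [2, 9, 4, 96]]
[[4, 1], [2, 9, 4]]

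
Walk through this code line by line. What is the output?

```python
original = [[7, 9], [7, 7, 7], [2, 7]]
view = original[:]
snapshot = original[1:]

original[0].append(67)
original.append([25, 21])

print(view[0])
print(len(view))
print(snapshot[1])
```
[7, 9, 67]
3
[2, 7]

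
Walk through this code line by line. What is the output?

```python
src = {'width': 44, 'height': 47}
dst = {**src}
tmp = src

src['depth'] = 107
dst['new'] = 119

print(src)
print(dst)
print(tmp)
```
{'width': 44, 'height': 47, 'depth': 107}
{'width': 44, 'height': 47, 'new': 119}
{'width': 44, 'height': 47, 'depth': 107}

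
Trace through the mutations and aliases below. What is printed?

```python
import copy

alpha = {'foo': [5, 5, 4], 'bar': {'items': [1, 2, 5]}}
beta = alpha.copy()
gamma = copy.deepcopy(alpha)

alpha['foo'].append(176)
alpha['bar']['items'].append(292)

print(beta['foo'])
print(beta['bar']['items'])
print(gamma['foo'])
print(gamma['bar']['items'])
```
[5, 5, 4, 176]
[1, 2, 5, 292]
[5, 5, 4]
[1, 2, 5]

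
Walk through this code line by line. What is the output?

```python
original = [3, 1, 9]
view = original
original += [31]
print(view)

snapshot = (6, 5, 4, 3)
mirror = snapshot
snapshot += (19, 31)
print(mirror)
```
[3, 1, 9, 31]
(6, 5, 4, 3)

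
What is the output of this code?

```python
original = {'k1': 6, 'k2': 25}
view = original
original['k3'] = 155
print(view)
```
{'k1': 6, 'k2': 25, 'k3': 155}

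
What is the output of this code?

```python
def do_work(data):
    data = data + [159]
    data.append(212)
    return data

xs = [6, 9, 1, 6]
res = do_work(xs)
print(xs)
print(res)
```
[6, 9, 1, 6]
[6, 9, 1, 6, 159, 212]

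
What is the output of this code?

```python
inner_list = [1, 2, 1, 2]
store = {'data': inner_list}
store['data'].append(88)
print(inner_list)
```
[1, 2, 1, 2, 88]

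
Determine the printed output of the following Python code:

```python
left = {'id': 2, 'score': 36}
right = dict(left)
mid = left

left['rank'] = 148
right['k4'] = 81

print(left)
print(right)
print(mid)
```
{'id': 2, 'score': 36, 'rank': 148}
{'id': 2, 'score': 36, 'k4': 81}
{'id': 2, 'score': 36, 'rank': 148}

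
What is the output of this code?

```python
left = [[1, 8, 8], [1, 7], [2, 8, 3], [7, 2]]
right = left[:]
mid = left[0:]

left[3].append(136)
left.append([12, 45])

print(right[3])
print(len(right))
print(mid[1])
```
[7, 2, 136]
4
[1, 7]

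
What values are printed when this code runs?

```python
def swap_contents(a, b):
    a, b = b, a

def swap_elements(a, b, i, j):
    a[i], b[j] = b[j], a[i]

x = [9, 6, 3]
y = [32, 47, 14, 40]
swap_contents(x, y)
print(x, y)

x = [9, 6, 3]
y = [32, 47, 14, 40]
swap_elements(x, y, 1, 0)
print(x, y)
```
[9, 6, 3] [32, 47, 14, 40]
[9, 32, 3] [6, 47, 14, 40]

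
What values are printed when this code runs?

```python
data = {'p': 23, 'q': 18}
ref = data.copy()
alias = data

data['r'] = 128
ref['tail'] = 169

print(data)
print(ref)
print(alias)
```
{'p': 23, 'q': 18, 'r': 128}
{'p': 23, 'q': 18, 'tail': 169}
{'p': 23, 'q': 18, 'r': 128}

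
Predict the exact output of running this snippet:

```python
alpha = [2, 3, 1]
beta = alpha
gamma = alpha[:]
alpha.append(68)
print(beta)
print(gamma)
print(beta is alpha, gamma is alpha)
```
[2, 3, 1, 68]
[2, 3, 1]
True False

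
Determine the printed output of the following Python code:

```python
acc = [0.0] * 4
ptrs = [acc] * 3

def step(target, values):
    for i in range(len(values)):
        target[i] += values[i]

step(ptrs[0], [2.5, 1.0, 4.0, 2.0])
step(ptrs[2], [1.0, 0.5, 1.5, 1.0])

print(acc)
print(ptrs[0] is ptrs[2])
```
[3.5, 1.5, 5.5, 3.0]
True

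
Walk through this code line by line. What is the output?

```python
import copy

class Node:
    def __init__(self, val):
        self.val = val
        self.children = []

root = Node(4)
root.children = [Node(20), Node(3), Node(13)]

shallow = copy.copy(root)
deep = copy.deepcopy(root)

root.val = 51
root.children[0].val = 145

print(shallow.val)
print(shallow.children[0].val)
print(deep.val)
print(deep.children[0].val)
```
4
145
4
20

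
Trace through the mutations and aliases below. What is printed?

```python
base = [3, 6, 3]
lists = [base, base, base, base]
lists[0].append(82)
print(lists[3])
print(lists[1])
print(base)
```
[3, 6, 3, 82]
[3, 6, 3, 82]
[3, 6, 3, 82]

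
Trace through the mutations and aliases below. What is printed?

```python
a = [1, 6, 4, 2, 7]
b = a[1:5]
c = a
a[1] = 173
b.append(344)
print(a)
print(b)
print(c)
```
[1, 173, 4, 2, 7]
[6, 4, 2, 7, 344]
[1, 173, 4, 2, 7]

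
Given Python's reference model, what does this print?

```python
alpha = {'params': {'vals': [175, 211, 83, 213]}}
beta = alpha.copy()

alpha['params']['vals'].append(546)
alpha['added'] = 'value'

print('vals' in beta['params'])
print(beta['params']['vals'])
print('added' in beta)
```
True
[175, 211, 83, 213, 546]
False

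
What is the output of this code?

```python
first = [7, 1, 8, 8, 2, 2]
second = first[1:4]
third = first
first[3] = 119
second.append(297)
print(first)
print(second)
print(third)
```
[7, 1, 8, 119, 2, 2]
[1, 8, 8, 297]
[7, 1, 8, 119, 2, 2]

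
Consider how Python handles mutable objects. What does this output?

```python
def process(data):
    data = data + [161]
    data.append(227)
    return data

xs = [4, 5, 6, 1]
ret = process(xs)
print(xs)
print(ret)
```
[4, 5, 6, 1]
[4, 5, 6, 1, 161, 227]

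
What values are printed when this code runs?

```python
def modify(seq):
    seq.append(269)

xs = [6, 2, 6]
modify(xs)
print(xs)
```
[6, 2, 6, 269]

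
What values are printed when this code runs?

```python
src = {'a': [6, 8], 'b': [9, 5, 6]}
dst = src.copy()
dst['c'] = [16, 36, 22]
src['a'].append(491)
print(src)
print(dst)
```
{'a': [6, 8, 491], 'b': [9, 5, 6]}
{'a': [6, 8, 491], 'b': [9, 5, 6], 'c': [16, 36, 22]}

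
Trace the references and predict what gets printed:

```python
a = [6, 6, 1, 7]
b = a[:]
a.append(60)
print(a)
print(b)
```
[6, 6, 1, 7, 60]
[6, 6, 1, 7]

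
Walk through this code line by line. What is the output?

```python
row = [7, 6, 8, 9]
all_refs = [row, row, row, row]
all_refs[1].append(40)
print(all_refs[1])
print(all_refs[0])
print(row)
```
[7, 6, 8, 9, 40]
[7, 6, 8, 9, 40]
[7, 6, 8, 9, 40]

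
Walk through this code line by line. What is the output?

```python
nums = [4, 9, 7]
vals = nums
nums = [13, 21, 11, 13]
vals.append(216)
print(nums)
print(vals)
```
[13, 21, 11, 13]
[4, 9, 7, 216]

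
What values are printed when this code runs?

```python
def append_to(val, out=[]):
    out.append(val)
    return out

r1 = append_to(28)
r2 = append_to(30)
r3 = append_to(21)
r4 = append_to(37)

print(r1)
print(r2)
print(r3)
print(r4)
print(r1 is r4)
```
[28, 30, 21, 37]
[28, 30, 21, 37]
[28, 30, 21, 37]
[28, 30, 21, 37]
True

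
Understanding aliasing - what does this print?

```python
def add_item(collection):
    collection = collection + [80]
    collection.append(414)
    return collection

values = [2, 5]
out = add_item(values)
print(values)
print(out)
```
[2, 5]
[2, 5, 80, 414]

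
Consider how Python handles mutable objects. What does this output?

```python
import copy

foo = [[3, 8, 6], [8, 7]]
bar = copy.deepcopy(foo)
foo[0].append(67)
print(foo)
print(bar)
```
[[3, 8, 6, 67], [8, 7]]
[[3, 8, 6], [8, 7]]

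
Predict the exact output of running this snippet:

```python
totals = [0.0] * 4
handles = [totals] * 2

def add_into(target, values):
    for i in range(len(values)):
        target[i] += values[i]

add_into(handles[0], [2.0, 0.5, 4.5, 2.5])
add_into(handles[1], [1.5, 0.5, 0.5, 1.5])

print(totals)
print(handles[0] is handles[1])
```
[3.5, 1.0, 5.0, 4.0]
True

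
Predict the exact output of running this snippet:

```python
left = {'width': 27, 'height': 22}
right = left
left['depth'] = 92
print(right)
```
{'width': 27, 'height': 22, 'depth': 92}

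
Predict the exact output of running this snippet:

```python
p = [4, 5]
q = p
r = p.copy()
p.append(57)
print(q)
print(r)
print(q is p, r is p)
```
[4, 5, 57]
[4, 5]
True False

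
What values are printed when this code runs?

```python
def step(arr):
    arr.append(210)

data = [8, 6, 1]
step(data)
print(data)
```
[8, 6, 1, 210]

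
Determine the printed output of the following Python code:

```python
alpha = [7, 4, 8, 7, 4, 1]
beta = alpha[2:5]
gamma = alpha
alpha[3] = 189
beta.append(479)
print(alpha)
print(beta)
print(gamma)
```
[7, 4, 8, 189, 4, 1]
[8, 7, 4, 479]
[7, 4, 8, 189, 4, 1]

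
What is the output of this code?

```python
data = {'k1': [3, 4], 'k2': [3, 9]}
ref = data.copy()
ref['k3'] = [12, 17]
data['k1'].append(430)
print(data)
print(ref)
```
{'k1': [3, 4, 430], 'k2': [3, 9]}
{'k1': [3, 4, 430], 'k2': [3, 9], 'k3': [12, 17]}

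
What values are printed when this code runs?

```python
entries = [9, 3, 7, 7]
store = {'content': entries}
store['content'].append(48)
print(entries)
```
[9, 3, 7, 7, 48]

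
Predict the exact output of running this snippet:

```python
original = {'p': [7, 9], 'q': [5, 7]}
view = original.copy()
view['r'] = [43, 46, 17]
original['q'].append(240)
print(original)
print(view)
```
{'p': [7, 9], 'q': [5, 7, 240]}
{'p': [7, 9], 'q': [5, 7, 240], 'r': [43, 46, 17]}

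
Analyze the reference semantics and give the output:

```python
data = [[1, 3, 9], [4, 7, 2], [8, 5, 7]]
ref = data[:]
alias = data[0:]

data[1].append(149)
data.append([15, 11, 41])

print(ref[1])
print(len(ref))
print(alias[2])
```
[4, 7, 2, 149]
3
[8, 5, 7]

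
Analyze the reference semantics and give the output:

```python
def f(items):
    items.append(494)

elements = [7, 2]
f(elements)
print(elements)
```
[7, 2, 494]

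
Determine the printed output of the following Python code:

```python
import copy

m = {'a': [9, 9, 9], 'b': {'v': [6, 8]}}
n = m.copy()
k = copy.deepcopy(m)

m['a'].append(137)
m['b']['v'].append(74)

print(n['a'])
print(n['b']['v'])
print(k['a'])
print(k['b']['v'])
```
[9, 9, 9, 137]
[6, 8, 74]
[9, 9, 9]
[6, 8]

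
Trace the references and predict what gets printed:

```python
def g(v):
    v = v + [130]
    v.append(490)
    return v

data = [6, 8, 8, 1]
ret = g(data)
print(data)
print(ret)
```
[6, 8, 8, 1]
[6, 8, 8, 1, 130, 490]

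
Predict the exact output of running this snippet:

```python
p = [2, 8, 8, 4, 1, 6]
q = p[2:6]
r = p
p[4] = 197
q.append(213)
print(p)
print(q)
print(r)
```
[2, 8, 8, 4, 197, 6]
[8, 4, 1, 6, 213]
[2, 8, 8, 4, 197, 6]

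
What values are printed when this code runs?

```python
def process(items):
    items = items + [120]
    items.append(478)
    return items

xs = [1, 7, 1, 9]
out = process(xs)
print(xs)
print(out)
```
[1, 7, 1, 9]
[1, 7, 1, 9, 120, 478]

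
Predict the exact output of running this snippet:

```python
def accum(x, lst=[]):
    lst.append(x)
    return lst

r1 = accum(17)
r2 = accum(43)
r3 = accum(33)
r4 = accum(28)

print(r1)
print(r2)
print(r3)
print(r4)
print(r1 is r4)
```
[17, 43, 33, 28]
[17, 43, 33, 28]
[17, 43, 33, 28]
[17, 43, 33, 28]
True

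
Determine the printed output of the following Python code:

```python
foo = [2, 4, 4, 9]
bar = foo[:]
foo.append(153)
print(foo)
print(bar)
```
[2, 4, 4, 9, 153]
[2, 4, 4, 9]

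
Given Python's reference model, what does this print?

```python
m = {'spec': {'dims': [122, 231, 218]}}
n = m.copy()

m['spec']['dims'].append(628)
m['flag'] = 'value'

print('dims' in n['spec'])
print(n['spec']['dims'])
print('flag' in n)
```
True
[122, 231, 218, 628]
False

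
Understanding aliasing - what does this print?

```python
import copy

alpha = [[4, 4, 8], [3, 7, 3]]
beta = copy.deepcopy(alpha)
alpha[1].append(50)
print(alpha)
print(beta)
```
[[4, 4, 8], [3, 7, 3, 50]]
[[4, 4, 8], [3, 7, 3]]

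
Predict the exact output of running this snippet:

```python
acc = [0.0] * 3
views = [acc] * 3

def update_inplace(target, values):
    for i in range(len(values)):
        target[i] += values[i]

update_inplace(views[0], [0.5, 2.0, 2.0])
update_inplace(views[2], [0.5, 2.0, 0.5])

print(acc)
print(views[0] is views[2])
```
[1.0, 4.0, 2.5]
True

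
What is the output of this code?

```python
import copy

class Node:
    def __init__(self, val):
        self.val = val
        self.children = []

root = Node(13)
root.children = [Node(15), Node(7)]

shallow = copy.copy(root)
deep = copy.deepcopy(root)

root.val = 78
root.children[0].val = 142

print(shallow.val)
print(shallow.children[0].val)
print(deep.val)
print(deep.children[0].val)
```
13
142
13
15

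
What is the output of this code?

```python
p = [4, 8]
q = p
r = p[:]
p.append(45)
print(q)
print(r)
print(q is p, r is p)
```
[4, 8, 45]
[4, 8]
True False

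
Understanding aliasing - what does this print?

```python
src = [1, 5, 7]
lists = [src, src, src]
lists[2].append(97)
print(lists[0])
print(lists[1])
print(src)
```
[1, 5, 7, 97]
[1, 5, 7, 97]
[1, 5, 7, 97]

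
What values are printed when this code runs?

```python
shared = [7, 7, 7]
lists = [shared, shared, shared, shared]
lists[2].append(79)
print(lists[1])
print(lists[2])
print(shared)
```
[7, 7, 7, 79]
[7, 7, 7, 79]
[7, 7, 7, 79]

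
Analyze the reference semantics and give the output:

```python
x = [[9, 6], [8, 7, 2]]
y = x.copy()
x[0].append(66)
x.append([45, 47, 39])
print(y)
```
[[9, 6, 66], [8, 7, 2]]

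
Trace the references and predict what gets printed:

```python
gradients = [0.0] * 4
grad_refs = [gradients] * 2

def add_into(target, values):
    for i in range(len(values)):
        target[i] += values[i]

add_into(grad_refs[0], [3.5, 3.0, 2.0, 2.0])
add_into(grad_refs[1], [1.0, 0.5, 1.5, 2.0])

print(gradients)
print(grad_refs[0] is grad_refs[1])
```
[4.5, 3.5, 3.5, 4.0]
True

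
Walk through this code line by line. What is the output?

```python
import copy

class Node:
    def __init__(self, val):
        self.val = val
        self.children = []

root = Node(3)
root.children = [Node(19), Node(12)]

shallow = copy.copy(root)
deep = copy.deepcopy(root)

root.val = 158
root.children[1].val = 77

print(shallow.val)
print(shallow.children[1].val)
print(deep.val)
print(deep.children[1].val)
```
3
77
3
12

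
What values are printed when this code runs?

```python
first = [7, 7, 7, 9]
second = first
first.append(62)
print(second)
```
[7, 7, 7, 9, 62]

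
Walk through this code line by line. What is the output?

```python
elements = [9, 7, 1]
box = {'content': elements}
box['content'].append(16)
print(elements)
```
[9, 7, 1, 16]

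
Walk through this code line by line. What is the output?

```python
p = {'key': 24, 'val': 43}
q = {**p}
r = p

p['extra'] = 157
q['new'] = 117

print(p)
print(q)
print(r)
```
{'key': 24, 'val': 43, 'extra': 157}
{'key': 24, 'val': 43, 'new': 117}
{'key': 24, 'val': 43, 'extra': 157}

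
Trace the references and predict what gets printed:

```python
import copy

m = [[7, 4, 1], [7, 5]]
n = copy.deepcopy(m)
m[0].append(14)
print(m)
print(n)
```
[[7, 4, 1, 14], [7, 5]]
[[7, 4, 1], [7, 5]]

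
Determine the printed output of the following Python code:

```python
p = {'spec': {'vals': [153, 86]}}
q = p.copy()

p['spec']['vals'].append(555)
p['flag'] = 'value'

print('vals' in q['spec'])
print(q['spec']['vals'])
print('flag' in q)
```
True
[153, 86, 555]
False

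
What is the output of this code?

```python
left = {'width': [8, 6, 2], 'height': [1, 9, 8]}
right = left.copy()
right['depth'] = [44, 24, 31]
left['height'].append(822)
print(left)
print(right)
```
{'width': [8, 6, 2], 'height': [1, 9, 8, 822]}
{'width': [8, 6, 2], 'height': [1, 9, 8, 822], 'depth': [44, 24, 31]}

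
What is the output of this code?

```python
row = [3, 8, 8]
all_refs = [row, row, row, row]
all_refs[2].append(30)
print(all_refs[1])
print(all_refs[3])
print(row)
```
[3, 8, 8, 30]
[3, 8, 8, 30]
[3, 8, 8, 30]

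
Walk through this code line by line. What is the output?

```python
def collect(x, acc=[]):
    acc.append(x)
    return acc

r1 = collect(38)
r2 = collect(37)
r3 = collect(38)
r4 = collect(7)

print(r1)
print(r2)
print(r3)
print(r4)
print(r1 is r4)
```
[38, 37, 38, 7]
[38, 37, 38, 7]
[38, 37, 38, 7]
[38, 37, 38, 7]
True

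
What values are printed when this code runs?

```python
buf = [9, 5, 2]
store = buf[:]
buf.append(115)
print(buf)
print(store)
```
[9, 5, 2, 115]
[9, 5, 2]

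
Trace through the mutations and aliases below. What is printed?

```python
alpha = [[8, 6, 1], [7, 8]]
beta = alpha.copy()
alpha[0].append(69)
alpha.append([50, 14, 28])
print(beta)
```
[[8, 6, 1, 69], [7, 8]]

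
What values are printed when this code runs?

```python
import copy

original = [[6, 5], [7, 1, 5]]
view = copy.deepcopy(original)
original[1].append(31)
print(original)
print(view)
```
[[6, 5], [7, 1, 5, 31]]
[[6, 5], [7, 1, 5]]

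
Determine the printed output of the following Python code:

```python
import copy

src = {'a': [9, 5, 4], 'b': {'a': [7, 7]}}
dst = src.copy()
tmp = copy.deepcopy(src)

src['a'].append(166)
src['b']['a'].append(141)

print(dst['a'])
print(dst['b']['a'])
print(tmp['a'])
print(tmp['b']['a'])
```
[9, 5, 4, 166]
[7, 7, 141]
[9, 5, 4]
[7, 7]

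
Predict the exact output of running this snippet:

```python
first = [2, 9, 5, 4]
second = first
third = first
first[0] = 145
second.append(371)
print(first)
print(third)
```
[145, 9, 5, 4, 371]
[145, 9, 5, 4, 371]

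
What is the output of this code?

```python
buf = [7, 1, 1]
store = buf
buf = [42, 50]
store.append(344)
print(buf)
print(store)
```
[42, 50]
[7, 1, 1, 344]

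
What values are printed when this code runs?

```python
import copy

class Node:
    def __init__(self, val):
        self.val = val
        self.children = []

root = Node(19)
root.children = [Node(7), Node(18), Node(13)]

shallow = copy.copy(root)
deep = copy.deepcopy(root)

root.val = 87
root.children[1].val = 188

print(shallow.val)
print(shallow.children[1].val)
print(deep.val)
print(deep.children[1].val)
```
19
188
19
18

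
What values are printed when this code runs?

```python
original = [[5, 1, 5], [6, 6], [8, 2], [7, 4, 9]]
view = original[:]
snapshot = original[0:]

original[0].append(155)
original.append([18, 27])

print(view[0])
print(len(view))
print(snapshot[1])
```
[5, 1, 5, 155]
4
[6, 6]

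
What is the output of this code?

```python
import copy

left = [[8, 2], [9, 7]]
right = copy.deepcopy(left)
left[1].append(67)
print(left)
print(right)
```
[[8, 2], [9, 7, 67]]
[[8, 2], [9, 7]]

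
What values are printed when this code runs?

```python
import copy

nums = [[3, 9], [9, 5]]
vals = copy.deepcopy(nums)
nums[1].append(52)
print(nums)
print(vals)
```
[[3, 9], [9, 5, 52]]
[[3, 9], [9, 5]]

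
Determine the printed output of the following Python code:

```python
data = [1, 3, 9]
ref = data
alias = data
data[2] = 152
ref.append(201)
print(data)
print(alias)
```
[1, 3, 152, 201]
[1, 3, 152, 201]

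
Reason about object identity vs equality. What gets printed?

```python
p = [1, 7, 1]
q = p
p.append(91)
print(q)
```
[1, 7, 1, 91]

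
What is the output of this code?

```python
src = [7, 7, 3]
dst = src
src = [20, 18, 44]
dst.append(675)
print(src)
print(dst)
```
[20, 18, 44]
[7, 7, 3, 675]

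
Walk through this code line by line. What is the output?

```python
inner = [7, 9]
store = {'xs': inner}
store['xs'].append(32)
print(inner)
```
[7, 9, 32]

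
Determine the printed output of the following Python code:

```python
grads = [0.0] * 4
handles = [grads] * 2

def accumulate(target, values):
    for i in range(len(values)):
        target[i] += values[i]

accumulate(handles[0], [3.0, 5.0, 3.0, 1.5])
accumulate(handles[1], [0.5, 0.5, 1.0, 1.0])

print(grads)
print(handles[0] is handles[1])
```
[3.5, 5.5, 4.0, 2.5]
True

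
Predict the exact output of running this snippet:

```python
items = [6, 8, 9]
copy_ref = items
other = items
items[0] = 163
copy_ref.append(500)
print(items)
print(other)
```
[163, 8, 9, 500]
[163, 8, 9, 500]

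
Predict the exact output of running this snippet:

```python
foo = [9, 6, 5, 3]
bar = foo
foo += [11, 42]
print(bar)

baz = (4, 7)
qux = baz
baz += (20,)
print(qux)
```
[9, 6, 5, 3, 11, 42]
(4, 7)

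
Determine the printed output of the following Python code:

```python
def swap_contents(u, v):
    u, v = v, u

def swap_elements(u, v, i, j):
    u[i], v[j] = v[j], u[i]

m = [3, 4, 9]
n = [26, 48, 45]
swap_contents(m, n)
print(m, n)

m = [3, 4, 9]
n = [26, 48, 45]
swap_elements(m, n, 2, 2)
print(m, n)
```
[3, 4, 9] [26, 48, 45]
[3, 4, 45] [26, 48, 9]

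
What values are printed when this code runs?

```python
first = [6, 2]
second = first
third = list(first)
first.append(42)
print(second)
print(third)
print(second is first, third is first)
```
[6, 2, 42]
[6, 2]
True False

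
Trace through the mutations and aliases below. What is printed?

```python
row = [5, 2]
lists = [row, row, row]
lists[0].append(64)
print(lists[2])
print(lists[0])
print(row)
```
[5, 2, 64]
[5, 2, 64]
[5, 2, 64]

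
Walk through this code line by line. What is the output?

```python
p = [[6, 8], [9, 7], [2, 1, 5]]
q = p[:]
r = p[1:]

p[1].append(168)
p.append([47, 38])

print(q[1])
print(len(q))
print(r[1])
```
[9, 7, 168]
3
[2, 1, 5]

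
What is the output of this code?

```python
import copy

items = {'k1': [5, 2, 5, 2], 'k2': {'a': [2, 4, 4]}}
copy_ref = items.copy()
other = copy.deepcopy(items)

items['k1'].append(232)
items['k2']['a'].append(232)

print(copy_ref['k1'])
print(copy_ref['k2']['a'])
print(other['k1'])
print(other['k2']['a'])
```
[5, 2, 5, 2, 232]
[2, 4, 4, 232]
[5, 2, 5, 2]
[2, 4, 4]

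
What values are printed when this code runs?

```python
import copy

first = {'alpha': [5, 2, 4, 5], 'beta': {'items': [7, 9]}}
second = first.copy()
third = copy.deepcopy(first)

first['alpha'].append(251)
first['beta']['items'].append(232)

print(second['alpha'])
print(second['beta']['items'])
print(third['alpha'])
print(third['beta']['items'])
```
[5, 2, 4, 5, 251]
[7, 9, 232]
[5, 2, 4, 5]
[7, 9]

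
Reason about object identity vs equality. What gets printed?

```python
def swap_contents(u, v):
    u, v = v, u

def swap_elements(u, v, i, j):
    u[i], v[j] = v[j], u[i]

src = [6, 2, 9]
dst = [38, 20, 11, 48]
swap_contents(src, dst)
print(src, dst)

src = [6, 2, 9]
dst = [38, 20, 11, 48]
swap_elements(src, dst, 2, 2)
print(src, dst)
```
[6, 2, 9] [38, 20, 11, 48]
[6, 2, 11] [38, 20, 9, 48]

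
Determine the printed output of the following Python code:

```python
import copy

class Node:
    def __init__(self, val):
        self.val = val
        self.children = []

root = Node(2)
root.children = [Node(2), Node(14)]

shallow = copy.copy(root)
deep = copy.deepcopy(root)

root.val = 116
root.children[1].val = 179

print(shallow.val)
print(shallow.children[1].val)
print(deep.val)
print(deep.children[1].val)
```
2
179
2
14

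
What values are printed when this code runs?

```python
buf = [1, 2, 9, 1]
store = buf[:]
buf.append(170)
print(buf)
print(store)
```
[1, 2, 9, 1, 170]
[1, 2, 9, 1]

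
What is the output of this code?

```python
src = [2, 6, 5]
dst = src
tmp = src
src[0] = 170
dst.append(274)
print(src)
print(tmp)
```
[170, 6, 5, 274]
[170, 6, 5, 274]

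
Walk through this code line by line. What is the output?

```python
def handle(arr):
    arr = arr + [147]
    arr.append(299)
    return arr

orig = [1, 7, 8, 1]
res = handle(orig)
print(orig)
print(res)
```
[1, 7, 8, 1]
[1, 7, 8, 1, 147, 299]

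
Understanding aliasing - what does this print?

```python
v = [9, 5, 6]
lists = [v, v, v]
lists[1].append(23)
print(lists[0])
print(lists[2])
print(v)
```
[9, 5, 6, 23]
[9, 5, 6, 23]
[9, 5, 6, 23]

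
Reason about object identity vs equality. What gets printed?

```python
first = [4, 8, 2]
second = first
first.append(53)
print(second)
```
[4, 8, 2, 53]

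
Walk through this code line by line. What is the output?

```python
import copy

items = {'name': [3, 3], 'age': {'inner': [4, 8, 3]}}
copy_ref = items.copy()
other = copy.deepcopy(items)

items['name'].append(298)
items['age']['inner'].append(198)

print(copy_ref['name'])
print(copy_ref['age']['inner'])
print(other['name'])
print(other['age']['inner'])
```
[3, 3, 298]
[4, 8, 3, 198]
[3, 3]
[4, 8, 3]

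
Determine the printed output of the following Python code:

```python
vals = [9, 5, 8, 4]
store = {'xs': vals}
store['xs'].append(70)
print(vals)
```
[9, 5, 8, 4, 70]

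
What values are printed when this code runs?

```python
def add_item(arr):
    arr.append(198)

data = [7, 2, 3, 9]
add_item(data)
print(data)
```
[7, 2, 3, 9, 198]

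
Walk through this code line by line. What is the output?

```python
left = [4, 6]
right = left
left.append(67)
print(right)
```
[4, 6, 67]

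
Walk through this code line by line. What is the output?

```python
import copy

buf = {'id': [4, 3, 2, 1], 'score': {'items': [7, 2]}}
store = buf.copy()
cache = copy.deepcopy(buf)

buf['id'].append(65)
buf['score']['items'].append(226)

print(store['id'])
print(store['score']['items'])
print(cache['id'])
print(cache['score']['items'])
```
[4, 3, 2, 1, 65]
[7, 2, 226]
[4, 3, 2, 1]
[7, 2]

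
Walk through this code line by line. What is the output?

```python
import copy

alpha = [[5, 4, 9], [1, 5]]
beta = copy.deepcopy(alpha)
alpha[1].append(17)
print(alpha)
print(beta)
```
[[5, 4, 9], [1, 5, 17]]
[[5, 4, 9], [1, 5]]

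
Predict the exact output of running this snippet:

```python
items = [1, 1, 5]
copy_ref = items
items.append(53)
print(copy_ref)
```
[1, 1, 5, 53]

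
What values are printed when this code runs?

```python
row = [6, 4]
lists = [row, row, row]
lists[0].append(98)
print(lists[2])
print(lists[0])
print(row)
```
[6, 4, 98]
[6, 4, 98]
[6, 4, 98]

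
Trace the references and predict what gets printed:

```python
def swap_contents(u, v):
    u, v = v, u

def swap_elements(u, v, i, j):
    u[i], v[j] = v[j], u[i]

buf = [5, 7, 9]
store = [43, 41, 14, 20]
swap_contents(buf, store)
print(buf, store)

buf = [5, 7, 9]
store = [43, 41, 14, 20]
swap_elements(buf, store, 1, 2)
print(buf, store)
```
[5, 7, 9] [43, 41, 14, 20]
[5, 14, 9] [43, 41, 7, 20]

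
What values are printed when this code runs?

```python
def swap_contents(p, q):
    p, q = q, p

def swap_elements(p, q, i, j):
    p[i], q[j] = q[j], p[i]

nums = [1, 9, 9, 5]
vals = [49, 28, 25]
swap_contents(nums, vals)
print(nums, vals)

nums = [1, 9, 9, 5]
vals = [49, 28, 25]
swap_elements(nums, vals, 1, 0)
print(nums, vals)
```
[1, 9, 9, 5] [49, 28, 25]
[1, 49, 9, 5] [9, 28, 25]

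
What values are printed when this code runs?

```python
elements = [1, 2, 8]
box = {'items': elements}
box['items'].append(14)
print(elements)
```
[1, 2, 8, 14]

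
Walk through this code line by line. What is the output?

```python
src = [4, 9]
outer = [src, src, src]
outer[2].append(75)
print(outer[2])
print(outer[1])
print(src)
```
[4, 9, 75]
[4, 9, 75]
[4, 9, 75]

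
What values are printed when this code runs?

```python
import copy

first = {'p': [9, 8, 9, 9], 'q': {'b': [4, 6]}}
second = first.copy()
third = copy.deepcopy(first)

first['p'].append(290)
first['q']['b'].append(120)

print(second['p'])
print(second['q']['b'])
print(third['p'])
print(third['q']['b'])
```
[9, 8, 9, 9, 290]
[4, 6, 120]
[9, 8, 9, 9]
[4, 6]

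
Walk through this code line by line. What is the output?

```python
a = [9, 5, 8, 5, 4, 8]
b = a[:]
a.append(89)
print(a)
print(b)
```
[9, 5, 8, 5, 4, 8, 89]
[9, 5, 8, 5, 4, 8]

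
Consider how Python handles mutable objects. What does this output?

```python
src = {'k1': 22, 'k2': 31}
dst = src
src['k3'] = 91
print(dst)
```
{'k1': 22, 'k2': 31, 'k3': 91}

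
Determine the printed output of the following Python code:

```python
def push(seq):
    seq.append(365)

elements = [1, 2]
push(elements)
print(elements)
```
[1, 2, 365]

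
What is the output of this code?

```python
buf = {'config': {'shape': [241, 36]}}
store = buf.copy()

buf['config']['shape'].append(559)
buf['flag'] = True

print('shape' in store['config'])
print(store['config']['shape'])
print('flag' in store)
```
True
[241, 36, 559]
False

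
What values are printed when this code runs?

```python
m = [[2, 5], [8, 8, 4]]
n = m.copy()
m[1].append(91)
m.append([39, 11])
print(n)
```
[[2, 5], [8, 8, 4, 91]]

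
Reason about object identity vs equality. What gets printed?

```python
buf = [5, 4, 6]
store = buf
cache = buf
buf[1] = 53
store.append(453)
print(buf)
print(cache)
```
[5, 53, 6, 453]
[5, 53, 6, 453]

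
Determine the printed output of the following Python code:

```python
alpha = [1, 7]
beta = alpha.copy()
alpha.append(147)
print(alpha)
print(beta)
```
[1, 7, 147]
[1, 7]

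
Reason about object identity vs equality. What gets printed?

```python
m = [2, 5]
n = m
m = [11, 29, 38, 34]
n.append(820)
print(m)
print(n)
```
[11, 29, 38, 34]
[2, 5, 820]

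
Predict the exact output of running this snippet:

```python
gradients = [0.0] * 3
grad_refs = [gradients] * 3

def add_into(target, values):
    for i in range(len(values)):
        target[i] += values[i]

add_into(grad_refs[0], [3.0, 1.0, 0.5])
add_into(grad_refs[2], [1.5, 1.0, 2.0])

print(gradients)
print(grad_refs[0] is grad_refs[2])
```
[4.5, 2.0, 2.5]
True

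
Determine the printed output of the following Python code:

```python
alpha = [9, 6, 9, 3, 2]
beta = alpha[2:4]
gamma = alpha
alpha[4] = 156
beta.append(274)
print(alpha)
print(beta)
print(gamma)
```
[9, 6, 9, 3, 156]
[9, 3, 274]
[9, 6, 9, 3, 156]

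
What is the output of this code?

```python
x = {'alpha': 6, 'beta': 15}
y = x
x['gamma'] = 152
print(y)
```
{'alpha': 6, 'beta': 15, 'gamma': 152}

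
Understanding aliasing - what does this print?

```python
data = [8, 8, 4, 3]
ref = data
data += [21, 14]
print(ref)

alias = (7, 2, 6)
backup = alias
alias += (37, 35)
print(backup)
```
[8, 8, 4, 3, 21, 14]
(7, 2, 6)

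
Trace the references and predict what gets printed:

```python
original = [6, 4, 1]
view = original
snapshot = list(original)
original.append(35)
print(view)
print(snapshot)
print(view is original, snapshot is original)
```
[6, 4, 1, 35]
[6, 4, 1]
True False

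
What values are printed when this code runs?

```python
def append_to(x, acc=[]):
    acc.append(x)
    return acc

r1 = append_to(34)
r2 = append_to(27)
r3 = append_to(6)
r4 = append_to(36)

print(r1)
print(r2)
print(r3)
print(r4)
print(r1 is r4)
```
[34, 27, 6, 36]
[34, 27, 6, 36]
[34, 27, 6, 36]
[34, 27, 6, 36]
True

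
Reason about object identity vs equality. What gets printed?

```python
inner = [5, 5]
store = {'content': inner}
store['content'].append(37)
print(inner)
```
[5, 5, 37]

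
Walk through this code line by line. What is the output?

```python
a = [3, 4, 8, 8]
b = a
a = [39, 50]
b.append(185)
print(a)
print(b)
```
[39, 50]
[3, 4, 8, 8, 185]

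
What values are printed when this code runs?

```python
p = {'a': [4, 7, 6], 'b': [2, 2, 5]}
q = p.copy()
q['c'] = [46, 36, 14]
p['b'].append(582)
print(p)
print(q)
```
{'a': [4, 7, 6], 'b': [2, 2, 5, 582]}
{'a': [4, 7, 6], 'b': [2, 2, 5, 582], 'c': [46, 36, 14]}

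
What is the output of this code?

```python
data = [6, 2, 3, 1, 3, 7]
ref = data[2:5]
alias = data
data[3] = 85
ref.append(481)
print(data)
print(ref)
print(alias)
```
[6, 2, 3, 85, 3, 7]
[3, 1, 3, 481]
[6, 2, 3, 85, 3, 7]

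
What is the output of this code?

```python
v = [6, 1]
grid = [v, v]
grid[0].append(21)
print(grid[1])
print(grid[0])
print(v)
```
[6, 1, 21]
[6, 1, 21]
[6, 1, 21]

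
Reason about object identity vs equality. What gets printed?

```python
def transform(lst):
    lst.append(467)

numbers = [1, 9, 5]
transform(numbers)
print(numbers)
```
[1, 9, 5, 467]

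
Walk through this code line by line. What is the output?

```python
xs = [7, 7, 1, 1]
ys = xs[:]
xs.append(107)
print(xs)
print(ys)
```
[7, 7, 1, 1, 107]
[7, 7, 1, 1]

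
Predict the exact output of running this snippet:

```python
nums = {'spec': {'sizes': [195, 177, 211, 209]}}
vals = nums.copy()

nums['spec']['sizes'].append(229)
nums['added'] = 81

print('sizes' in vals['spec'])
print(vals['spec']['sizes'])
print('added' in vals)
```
True
[195, 177, 211, 209, 229]
False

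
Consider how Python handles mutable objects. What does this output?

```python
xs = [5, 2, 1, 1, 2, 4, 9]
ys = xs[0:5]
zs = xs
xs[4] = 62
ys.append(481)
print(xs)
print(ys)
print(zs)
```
[5, 2, 1, 1, 62, 4, 9]
[5, 2, 1, 1, 2, 481]
[5, 2, 1, 1, 62, 4, 9]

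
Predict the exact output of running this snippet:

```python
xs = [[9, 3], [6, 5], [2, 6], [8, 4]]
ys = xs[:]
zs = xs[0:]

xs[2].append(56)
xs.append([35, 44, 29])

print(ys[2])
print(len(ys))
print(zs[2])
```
[2, 6, 56]
4
[2, 6, 56]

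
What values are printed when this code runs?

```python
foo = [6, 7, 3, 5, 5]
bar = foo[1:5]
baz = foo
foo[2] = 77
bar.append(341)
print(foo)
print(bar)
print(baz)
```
[6, 7, 77, 5, 5]
[7, 3, 5, 5, 341]
[6, 7, 77, 5, 5]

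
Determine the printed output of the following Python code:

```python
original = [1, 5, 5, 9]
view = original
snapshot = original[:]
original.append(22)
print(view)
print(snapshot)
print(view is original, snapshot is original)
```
[1, 5, 5, 9, 22]
[1, 5, 5, 9]
True False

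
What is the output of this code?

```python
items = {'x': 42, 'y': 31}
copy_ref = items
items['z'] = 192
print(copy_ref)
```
{'x': 42, 'y': 31, 'z': 192}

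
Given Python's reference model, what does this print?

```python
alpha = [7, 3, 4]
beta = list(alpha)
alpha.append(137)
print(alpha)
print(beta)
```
[7, 3, 4, 137]
[7, 3, 4]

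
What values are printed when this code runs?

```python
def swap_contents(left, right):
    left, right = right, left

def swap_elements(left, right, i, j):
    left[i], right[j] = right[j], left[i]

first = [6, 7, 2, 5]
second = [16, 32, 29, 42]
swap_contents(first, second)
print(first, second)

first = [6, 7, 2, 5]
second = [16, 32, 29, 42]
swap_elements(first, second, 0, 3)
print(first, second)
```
[6, 7, 2, 5] [16, 32, 29, 42]
[42, 7, 2, 5] [16, 32, 29, 6]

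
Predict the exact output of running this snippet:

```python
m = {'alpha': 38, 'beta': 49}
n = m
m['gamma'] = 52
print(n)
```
{'alpha': 38, 'beta': 49, 'gamma': 52}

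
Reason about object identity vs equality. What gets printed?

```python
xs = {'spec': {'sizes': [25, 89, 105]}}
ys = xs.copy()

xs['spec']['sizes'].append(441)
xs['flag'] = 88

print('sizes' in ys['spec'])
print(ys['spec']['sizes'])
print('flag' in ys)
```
True
[25, 89, 105, 441]
False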